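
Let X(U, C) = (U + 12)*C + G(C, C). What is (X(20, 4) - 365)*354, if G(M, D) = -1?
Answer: -84252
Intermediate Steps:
X(U, C) = -1 + C*(12 + U) (X(U, C) = (U + 12)*C - 1 = (12 + U)*C - 1 = C*(12 + U) - 1 = -1 + C*(12 + U))
(X(20, 4) - 365)*354 = ((-1 + 12*4 + 4*20) - 365)*354 = ((-1 + 48 + 80) - 365)*354 = (127 - 365)*354 = -238*354 = -84252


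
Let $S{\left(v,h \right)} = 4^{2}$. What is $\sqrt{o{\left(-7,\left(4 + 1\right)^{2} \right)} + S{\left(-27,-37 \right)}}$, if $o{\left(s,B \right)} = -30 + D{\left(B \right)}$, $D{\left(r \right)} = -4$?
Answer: $3 i \sqrt{2} \approx 4.2426 i$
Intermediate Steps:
$S{\left(v,h \right)} = 16$
$o{\left(s,B \right)} = -34$ ($o{\left(s,B \right)} = -30 - 4 = -34$)
$\sqrt{o{\left(-7,\left(4 + 1\right)^{2} \right)} + S{\left(-27,-37 \right)}} = \sqrt{-34 + 16} = \sqrt{-18} = 3 i \sqrt{2}$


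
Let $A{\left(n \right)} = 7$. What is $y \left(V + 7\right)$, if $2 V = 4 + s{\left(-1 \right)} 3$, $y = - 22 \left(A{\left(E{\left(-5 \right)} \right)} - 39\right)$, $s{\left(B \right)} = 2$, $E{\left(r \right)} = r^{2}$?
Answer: $8448$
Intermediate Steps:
$y = 704$ ($y = - 22 \left(7 - 39\right) = \left(-22\right) \left(-32\right) = 704$)
$V = 5$ ($V = \frac{4 + 2 \cdot 3}{2} = \frac{4 + 6}{2} = \frac{1}{2} \cdot 10 = 5$)
$y \left(V + 7\right) = 704 \left(5 + 7\right) = 704 \cdot 12 = 8448$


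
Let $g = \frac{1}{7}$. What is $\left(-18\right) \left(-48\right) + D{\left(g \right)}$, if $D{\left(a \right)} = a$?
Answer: $\frac{6049}{7} \approx 864.14$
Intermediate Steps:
$g = \frac{1}{7} \approx 0.14286$
$\left(-18\right) \left(-48\right) + D{\left(g \right)} = \left(-18\right) \left(-48\right) + \frac{1}{7} = 864 + \frac{1}{7} = \frac{6049}{7}$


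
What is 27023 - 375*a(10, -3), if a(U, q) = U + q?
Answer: 24398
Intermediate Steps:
27023 - 375*a(10, -3) = 27023 - 375*(10 - 3) = 27023 - 375*7 = 27023 - 2625 = 24398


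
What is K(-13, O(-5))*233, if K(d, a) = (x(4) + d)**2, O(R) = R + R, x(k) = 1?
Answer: 33552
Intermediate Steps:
O(R) = 2*R
K(d, a) = (1 + d)**2
K(-13, O(-5))*233 = (1 - 13)**2*233 = (-12)**2*233 = 144*233 = 33552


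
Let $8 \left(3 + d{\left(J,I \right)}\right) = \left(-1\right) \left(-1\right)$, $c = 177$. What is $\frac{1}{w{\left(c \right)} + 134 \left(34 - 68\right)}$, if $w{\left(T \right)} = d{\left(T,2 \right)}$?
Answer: $- \frac{8}{36471} \approx -0.00021935$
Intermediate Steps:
$d{\left(J,I \right)} = - \frac{23}{8}$ ($d{\left(J,I \right)} = -3 + \frac{\left(-1\right) \left(-1\right)}{8} = -3 + \frac{1}{8} \cdot 1 = -3 + \frac{1}{8} = - \frac{23}{8}$)
$w{\left(T \right)} = - \frac{23}{8}$
$\frac{1}{w{\left(c \right)} + 134 \left(34 - 68\right)} = \frac{1}{- \frac{23}{8} + 134 \left(34 - 68\right)} = \frac{1}{- \frac{23}{8} + 134 \left(-34\right)} = \frac{1}{- \frac{23}{8} - 4556} = \frac{1}{- \frac{36471}{8}} = - \frac{8}{36471}$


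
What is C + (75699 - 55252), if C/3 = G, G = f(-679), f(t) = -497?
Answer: 18956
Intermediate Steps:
G = -497
C = -1491 (C = 3*(-497) = -1491)
C + (75699 - 55252) = -1491 + (75699 - 55252) = -1491 + 20447 = 18956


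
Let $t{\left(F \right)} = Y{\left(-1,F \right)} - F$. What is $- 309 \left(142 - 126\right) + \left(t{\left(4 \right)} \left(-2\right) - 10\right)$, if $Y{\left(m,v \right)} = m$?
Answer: $-4944$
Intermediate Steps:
$t{\left(F \right)} = -1 - F$
$- 309 \left(142 - 126\right) + \left(t{\left(4 \right)} \left(-2\right) - 10\right) = - 309 \left(142 - 126\right) - \left(10 - \left(-1 - 4\right) \left(-2\right)\right) = \left(-309\right) 16 - 0 = -4944 + \left(10 - 10\right) = -4944 + 0 = -4944$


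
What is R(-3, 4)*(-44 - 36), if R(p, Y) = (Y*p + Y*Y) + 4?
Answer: -640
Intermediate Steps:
R(p, Y) = 4 + Y² + Y*p (R(p, Y) = (Y*p + Y²) + 4 = (Y² + Y*p) + 4 = 4 + Y² + Y*p)
R(-3, 4)*(-44 - 36) = (4 + 4² + 4*(-3))*(-44 - 36) = (4 + 16 - 12)*(-80) = 8*(-80) = -640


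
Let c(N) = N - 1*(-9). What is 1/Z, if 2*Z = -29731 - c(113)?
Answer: -2/29853 ≈ -6.6995e-5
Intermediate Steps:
c(N) = 9 + N (c(N) = N + 9 = 9 + N)
Z = -29853/2 (Z = (-29731 - (9 + 113))/2 = (-29731 - 1*122)/2 = (-29731 - 122)/2 = (1/2)*(-29853) = -29853/2 ≈ -14927.)
1/Z = 1/(-29853/2) = -2/29853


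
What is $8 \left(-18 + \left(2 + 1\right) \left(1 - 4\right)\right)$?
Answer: $-216$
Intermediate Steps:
$8 \left(-18 + \left(2 + 1\right) \left(1 - 4\right)\right) = 8 \left(-18 + 3 \left(-3\right)\right) = 8 \left(-18 - 9\right) = 8 \left(-27\right) = -216$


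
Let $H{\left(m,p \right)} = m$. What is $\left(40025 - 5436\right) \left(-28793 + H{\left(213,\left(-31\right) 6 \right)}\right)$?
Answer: $-988553620$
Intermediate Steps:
$\left(40025 - 5436\right) \left(-28793 + H{\left(213,\left(-31\right) 6 \right)}\right) = \left(40025 - 5436\right) \left(-28793 + 213\right) = 34589 \left(-28580\right) = -988553620$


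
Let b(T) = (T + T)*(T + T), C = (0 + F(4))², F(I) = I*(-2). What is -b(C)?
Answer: -16384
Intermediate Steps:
F(I) = -2*I
C = 64 (C = (0 - 2*4)² = (0 - 8)² = (-8)² = 64)
b(T) = 4*T² (b(T) = (2*T)*(2*T) = 4*T²)
-b(C) = -4*64² = -4*4096 = -1*16384 = -16384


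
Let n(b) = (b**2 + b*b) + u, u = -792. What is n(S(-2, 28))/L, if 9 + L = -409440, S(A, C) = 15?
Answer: 114/136483 ≈ 0.00083527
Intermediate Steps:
n(b) = -792 + 2*b**2 (n(b) = (b**2 + b*b) - 792 = (b**2 + b**2) - 792 = 2*b**2 - 792 = -792 + 2*b**2)
L = -409449 (L = -9 - 409440 = -409449)
n(S(-2, 28))/L = (-792 + 2*15**2)/(-409449) = (-792 + 2*225)*(-1/409449) = (-792 + 450)*(-1/409449) = -342*(-1/409449) = 114/136483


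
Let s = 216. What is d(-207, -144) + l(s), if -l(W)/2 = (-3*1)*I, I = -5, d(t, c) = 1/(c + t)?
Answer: -10531/351 ≈ -30.003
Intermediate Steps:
l(W) = -30 (l(W) = -2*(-3*1)*(-5) = -(-6)*(-5) = -2*15 = -30)
d(-207, -144) + l(s) = 1/(-144 - 207) - 30 = 1/(-351) - 30 = -1/351 - 30 = -10531/351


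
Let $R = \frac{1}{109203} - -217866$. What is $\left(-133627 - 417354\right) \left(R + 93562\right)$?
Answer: $- \frac{18738242240069185}{109203} \approx -1.7159 \cdot 10^{11}$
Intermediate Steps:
$R = \frac{23791620799}{109203}$ ($R = \frac{1}{109203} + 217866 = \frac{23791620799}{109203} \approx 2.1787 \cdot 10^{5}$)
$\left(-133627 - 417354\right) \left(R + 93562\right) = \left(-133627 - 417354\right) \left(\frac{23791620799}{109203} + 93562\right) = \left(-550981\right) \frac{34008871885}{109203} = - \frac{18738242240069185}{109203}$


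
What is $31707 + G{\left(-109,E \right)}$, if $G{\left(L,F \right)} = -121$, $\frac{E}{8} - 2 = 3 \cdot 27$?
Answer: $31586$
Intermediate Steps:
$E = 664$ ($E = 16 + 8 \cdot 3 \cdot 27 = 16 + 8 \cdot 81 = 16 + 648 = 664$)
$31707 + G{\left(-109,E \right)} = 31707 - 121 = 31586$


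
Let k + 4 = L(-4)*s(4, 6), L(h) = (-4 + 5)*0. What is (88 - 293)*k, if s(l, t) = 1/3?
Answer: 820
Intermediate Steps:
L(h) = 0 (L(h) = 1*0 = 0)
s(l, t) = 1/3 (s(l, t) = 1*(1/3) = 1/3)
k = -4 (k = -4 + 0*(1/3) = -4 + 0 = -4)
(88 - 293)*k = (88 - 293)*(-4) = -205*(-4) = 820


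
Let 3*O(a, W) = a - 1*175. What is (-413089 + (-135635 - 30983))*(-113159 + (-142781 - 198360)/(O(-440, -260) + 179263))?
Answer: 11746235037488641/179058 ≈ 6.5600e+10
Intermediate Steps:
O(a, W) = -175/3 + a/3 (O(a, W) = (a - 1*175)/3 = (a - 175)/3 = (-175 + a)/3 = -175/3 + a/3)
(-413089 + (-135635 - 30983))*(-113159 + (-142781 - 198360)/(O(-440, -260) + 179263)) = (-413089 + (-135635 - 30983))*(-113159 + (-142781 - 198360)/((-175/3 + (1/3)*(-440)) + 179263)) = (-413089 - 166618)*(-113159 - 341141/((-175/3 - 440/3) + 179263)) = -579707*(-113159 - 341141/(-205 + 179263)) = -579707*(-113159 - 341141/179058) = -579707*(-20262365363/179058) = 11746235037488641/179058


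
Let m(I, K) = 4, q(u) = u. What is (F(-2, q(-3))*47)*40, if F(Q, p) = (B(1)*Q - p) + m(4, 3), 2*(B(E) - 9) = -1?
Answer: -18800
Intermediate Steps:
B(E) = 17/2 (B(E) = 9 + (½)*(-1) = 9 - ½ = 17/2)
F(Q, p) = 4 - p + 17*Q/2 (F(Q, p) = (17*Q/2 - p) + 4 = (-p + 17*Q/2) + 4 = 4 - p + 17*Q/2)
(F(-2, q(-3))*47)*40 = ((4 - 1*(-3) + (17/2)*(-2))*47)*40 = ((4 + 3 - 17)*47)*40 = -10*47*40 = -470*40 = -18800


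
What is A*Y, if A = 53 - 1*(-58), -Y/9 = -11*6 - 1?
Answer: 66933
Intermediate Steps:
Y = 603 (Y = -9*(-11*6 - 1) = -9*(-66 - 1) = -9*(-67) = 603)
A = 111 (A = 53 + 58 = 111)
A*Y = 111*603 = 66933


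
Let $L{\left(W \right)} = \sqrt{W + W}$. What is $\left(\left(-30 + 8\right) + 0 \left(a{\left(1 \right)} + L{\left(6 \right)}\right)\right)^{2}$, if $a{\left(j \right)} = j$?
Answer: $484$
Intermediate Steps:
$L{\left(W \right)} = \sqrt{2} \sqrt{W}$ ($L{\left(W \right)} = \sqrt{2 W} = \sqrt{2} \sqrt{W}$)
$\left(\left(-30 + 8\right) + 0 \left(a{\left(1 \right)} + L{\left(6 \right)}\right)\right)^{2} = \left(\left(-30 + 8\right) + 0 \left(1 + \sqrt{2} \sqrt{6}\right)\right)^{2} = \left(-22 + 0 \left(1 + 2 \sqrt{3}\right)\right)^{2} = \left(-22 + 0\right)^{2} = \left(-22\right)^{2} = 484$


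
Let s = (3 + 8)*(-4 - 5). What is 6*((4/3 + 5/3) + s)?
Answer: -576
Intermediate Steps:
s = -99 (s = 11*(-9) = -99)
6*((4/3 + 5/3) + s) = 6*((4/3 + 5/3) - 99) = 6*(3 - 99) = 6*(-96) = -576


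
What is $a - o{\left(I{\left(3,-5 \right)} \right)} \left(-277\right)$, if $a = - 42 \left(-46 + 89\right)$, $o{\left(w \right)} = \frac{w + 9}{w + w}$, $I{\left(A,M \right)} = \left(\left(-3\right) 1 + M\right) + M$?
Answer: $- \frac{22924}{13} \approx -1763.4$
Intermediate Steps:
$I{\left(A,M \right)} = -3 + 2 M$ ($I{\left(A,M \right)} = \left(-3 + M\right) + M = -3 + 2 M$)
$o{\left(w \right)} = \frac{9 + w}{2 w}$
$a = -1806$ ($a = \left(-42\right) 43 = -1806$)
$a - o{\left(I{\left(3,-5 \right)} \right)} \left(-277\right) = -1806 - \frac{9 + \left(-3 + 2 \left(-5\right)\right)}{2 \left(-3 + 2 \left(-5\right)\right)} \left(-277\right) = -1806 - \frac{9 - 13}{2 \left(-3 - 10\right)} \left(-277\right) = -1806 - \frac{9 - 13}{2 \left(-13\right)} \left(-277\right) = -1806 - \frac{1}{2} \left(- \frac{1}{13}\right) \left(-4\right) \left(-277\right) = -1806 - \frac{2}{13} \left(-277\right) = -1806 - - \frac{554}{13} = -1806 + \frac{554}{13} = - \frac{22924}{13}$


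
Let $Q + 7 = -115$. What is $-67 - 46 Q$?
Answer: $5545$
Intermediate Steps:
$Q = -122$ ($Q = -7 - 115 = -122$)
$-67 - 46 Q = -67 - -5612 = -67 + 5612 = 5545$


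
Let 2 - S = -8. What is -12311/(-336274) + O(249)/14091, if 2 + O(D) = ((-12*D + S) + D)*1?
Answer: -744889993/4738436934 ≈ -0.15720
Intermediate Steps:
S = 10 (S = 2 - 1*(-8) = 2 + 8 = 10)
O(D) = 8 - 11*D (O(D) = -2 + ((-12*D + 10) + D)*1 = -2 + ((10 - 12*D) + D)*1 = -2 + (10 - 11*D)*1 = -2 + (10 - 11*D) = 8 - 11*D)
-12311/(-336274) + O(249)/14091 = -12311/(-336274) + (8 - 11*249)/14091 = -12311*(-1/336274) + (8 - 2739)*(1/14091) = 12311/336274 - 2731*1/14091 = 12311/336274 - 2731/14091 = -744889993/4738436934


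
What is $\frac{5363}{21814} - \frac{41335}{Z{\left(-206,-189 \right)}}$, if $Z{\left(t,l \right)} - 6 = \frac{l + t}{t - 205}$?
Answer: $- \frac{370575831047}{62409854} \approx -5937.8$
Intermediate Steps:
$Z{\left(t,l \right)} = 6 + \frac{l + t}{-205 + t}$ ($Z{\left(t,l \right)} = 6 + \frac{l + t}{t - 205} = 6 + \frac{l + t}{-205 + t}$)
$\frac{5363}{21814} - \frac{41335}{Z{\left(-206,-189 \right)}} = \frac{5363}{21814} - \frac{41335}{\frac{1}{-205 - 206} \left(-1230 - 189 + 7 \left(-206\right)\right)} = 5363 \cdot \frac{1}{21814} - \frac{41335}{\frac{1}{-411} \left(-1230 - 189 - 1442\right)} = \frac{5363}{21814} - \frac{41335}{\left(- \frac{1}{411}\right) \left(-2861\right)} = \frac{5363}{21814} - \frac{41335}{\frac{2861}{411}} = \frac{5363}{21814} - \frac{16988685}{2861} = - \frac{370575831047}{62409854}$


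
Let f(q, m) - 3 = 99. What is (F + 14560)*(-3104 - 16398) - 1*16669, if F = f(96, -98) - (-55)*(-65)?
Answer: -216235343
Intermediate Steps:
f(q, m) = 102 (f(q, m) = 3 + 99 = 102)
F = -3473 (F = 102 - (-55)*(-65) = 102 - 1*3575 = 102 - 3575 = -3473)
(F + 14560)*(-3104 - 16398) - 1*16669 = (-3473 + 14560)*(-3104 - 16398) - 1*16669 = 11087*(-19502) - 16669 = -216218674 - 16669 = -216235343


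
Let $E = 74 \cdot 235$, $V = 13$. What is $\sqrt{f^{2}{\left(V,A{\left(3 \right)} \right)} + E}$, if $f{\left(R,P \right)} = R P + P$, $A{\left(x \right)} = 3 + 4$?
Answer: $\sqrt{26994} \approx 164.3$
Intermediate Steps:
$A{\left(x \right)} = 7$
$f{\left(R,P \right)} = P + P R$ ($f{\left(R,P \right)} = P R + P = P + P R$)
$E = 17390$
$\sqrt{f^{2}{\left(V,A{\left(3 \right)} \right)} + E} = \sqrt{\left(7 \left(1 + 13\right)\right)^{2} + 17390} = \sqrt{\left(7 \cdot 14\right)^{2} + 17390} = \sqrt{98^{2} + 17390} = \sqrt{9604 + 17390} = \sqrt{26994}$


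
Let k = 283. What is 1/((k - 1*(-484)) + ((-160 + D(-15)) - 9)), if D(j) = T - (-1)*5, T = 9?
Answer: 1/612 ≈ 0.0016340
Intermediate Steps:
D(j) = 14 (D(j) = 9 - (-1)*5 = 9 - 1*(-5) = 9 + 5 = 14)
1/((k - 1*(-484)) + ((-160 + D(-15)) - 9)) = 1/((283 - 1*(-484)) + ((-160 + 14) - 9)) = 1/((283 + 484) + (-146 - 9)) = 1/(767 - 155) = 1/612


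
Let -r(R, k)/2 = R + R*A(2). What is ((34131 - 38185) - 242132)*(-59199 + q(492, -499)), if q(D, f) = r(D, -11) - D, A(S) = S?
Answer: 15421829598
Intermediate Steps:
r(R, k) = -6*R (r(R, k) = -2*(R + R*2) = -2*(R + 2*R) = -6*R)
q(D, f) = -7*D (q(D, f) = -6*D - D = -7*D)
((34131 - 38185) - 242132)*(-59199 + q(492, -499)) = ((34131 - 38185) - 242132)*(-59199 - 7*492) = (-4054 - 242132)*(-59199 - 3444) = -246186*(-62643) = 15421829598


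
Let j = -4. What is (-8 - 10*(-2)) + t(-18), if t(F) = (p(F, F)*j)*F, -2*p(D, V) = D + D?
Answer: 1308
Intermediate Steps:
p(D, V) = -D (p(D, V) = -(D + D)/2 = -D)
t(F) = 4*F² (t(F) = (-F*(-4))*F = (4*F)*F = 4*F²)
(-8 - 10*(-2)) + t(-18) = (-8 - 10*(-2)) + 4*(-18)² = (-8 + 20) + 4*324 = 12 + 1296 = 1308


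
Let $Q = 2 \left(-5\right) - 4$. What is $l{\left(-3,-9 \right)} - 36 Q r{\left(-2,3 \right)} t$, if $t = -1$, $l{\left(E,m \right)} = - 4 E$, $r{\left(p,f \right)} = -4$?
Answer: $2028$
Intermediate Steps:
$Q = -14$ ($Q = -10 - 4 = -14$)
$l{\left(-3,-9 \right)} - 36 Q r{\left(-2,3 \right)} t = \left(-4\right) \left(-3\right) - 36 \left(-14\right) \left(-4\right) \left(-1\right) = 12 - 36 \cdot 56 \left(-1\right) = 12 - -2016 = 12 + 2016 = 2028$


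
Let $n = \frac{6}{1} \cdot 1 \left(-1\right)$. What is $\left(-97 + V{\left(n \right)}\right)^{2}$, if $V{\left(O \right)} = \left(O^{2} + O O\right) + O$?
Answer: $961$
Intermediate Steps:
$n = -6$ ($n = 6 \cdot 1 \cdot 1 \left(-1\right) = 6 \cdot 1 \left(-1\right) = 6 \left(-1\right) = -6$)
$V{\left(O \right)} = O + 2 O^{2}$ ($V{\left(O \right)} = \left(O^{2} + O^{2}\right) + O = 2 O^{2} + O = O + 2 O^{2}$)
$\left(-97 + V{\left(n \right)}\right)^{2} = \left(-97 - 6 \left(1 + 2 \left(-6\right)\right)\right)^{2} = \left(-97 - 6 \left(1 - 12\right)\right)^{2} = \left(-97 - -66\right)^{2} = \left(-97 + 66\right)^{2} = \left(-31\right)^{2} = 961$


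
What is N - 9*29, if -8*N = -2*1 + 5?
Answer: -2091/8 ≈ -261.38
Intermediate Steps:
N = -3/8 (N = -(-2*1 + 5)/8 = -(-2 + 5)/8 = -⅛*3 = -3/8 ≈ -0.37500)
N - 9*29 = -3/8 - 9*29 = -3/8 - 261 = -2091/8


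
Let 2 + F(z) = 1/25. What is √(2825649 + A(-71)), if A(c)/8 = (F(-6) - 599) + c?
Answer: √70506833/5 ≈ 1679.4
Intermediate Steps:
F(z) = -49/25 (F(z) = -2 + 1/25 = -49/25)
A(c) = -120192/25 + 8*c (A(c) = 8*((-49/25 - 599) + c) = 8*(-15024/25 + c) = -120192/25 + 8*c)
√(2825649 + A(-71)) = √(2825649 + (-120192/25 + 8*(-71))) = √(2825649 + (-120192/25 - 568)) = √(2825649 - 134392/25) = √(70506833/25) = √70506833/5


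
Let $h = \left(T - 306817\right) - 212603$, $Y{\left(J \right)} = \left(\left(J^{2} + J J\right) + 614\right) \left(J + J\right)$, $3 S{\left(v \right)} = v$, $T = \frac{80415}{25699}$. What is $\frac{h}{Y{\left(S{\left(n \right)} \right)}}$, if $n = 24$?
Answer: $- \frac{13348494165}{305098528} \approx -43.751$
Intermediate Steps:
$T = \frac{80415}{25699}$ ($T = 80415 \cdot \frac{1}{25699} = \frac{80415}{25699} \approx 3.1291$)
$S{\left(v \right)} = \frac{v}{3}$
$Y{\left(J \right)} = 2 J \left(614 + 2 J^{2}\right)$ ($Y{\left(J \right)} = \left(\left(J^{2} + J^{2}\right) + 614\right) 2 J = \left(2 J^{2} + 614\right) 2 J = \left(614 + 2 J^{2}\right) 2 J = 2 J \left(614 + 2 J^{2}\right)$)
$h = - \frac{13348494165}{25699}$ ($h = \left(\frac{80415}{25699} - 306817\right) - 212603 = - \frac{7884809668}{25699} - 212603 = - \frac{13348494165}{25699} \approx -5.1942 \cdot 10^{5}$)
$\frac{h}{Y{\left(S{\left(n \right)} \right)}} = - \frac{13348494165}{25699 \cdot 4 \cdot \frac{1}{3} \cdot 24 \left(307 + \left(\frac{1}{3} \cdot 24\right)^{2}\right)} = - \frac{13348494165}{25699 \cdot 4 \cdot 8 \left(307 + 8^{2}\right)} = - \frac{13348494165}{25699 \cdot 4 \cdot 8 \left(307 + 64\right)} = - \frac{13348494165}{25699 \cdot 4 \cdot 8 \cdot 371} = - \frac{13348494165}{25699 \cdot 11872} = \left(- \frac{13348494165}{25699}\right) \frac{1}{11872} = - \frac{13348494165}{305098528}$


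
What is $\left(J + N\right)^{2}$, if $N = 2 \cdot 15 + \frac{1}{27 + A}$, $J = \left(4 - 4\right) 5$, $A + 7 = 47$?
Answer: $\frac{4044121}{4489} \approx 900.9$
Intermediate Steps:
$A = 40$ ($A = -7 + 47 = 40$)
$J = 0$ ($J = 0 \cdot 5 = 0$)
$N = \frac{2011}{67}$ ($N = 2 \cdot 15 + \frac{1}{27 + 40} = 30 + \frac{1}{67} = \frac{2011}{67} \approx 30.015$)
$\left(J + N\right)^{2} = \left(0 + \frac{2011}{67}\right)^{2} = \left(\frac{2011}{67}\right)^{2} = \frac{4044121}{4489}$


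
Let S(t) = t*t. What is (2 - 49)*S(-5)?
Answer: -1175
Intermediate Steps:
S(t) = t**2
(2 - 49)*S(-5) = (2 - 49)*(-5)**2 = -47*25 = -1175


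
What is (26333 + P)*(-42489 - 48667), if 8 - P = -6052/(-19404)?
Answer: -11647793171768/4851 ≈ -2.4011e+9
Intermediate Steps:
P = 37295/4851 (P = 8 - (-6052)/(-19404) = 8 - (-6052)*(-1)/19404 = 8 - 1*1513/4851 = 8 - 1513/4851 = 37295/4851 ≈ 7.6881)
(26333 + P)*(-42489 - 48667) = (26333 + 37295/4851)*(-42489 - 48667) = (127778678/4851)*(-91156) = -11647793171768/4851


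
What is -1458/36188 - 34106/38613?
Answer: -645262841/698663622 ≈ -0.92357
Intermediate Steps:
-1458/36188 - 34106/38613 = -1458*1/36188 - 34106*1/38613 = -729/18094 - 34106/38613 = -645262841/698663622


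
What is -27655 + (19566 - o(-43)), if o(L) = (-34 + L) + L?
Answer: -7969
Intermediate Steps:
o(L) = -34 + 2*L
-27655 + (19566 - o(-43)) = -27655 + (19566 - (-34 + 2*(-43))) = -27655 + (19566 - (-34 - 86)) = -27655 + (19566 - 1*(-120)) = -27655 + (19566 + 120) = -27655 + 19686 = -7969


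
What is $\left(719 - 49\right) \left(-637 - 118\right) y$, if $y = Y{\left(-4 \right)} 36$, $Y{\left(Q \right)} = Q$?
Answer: $72842400$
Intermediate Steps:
$y = -144$ ($y = \left(-4\right) 36 = -144$)
$\left(719 - 49\right) \left(-637 - 118\right) y = \left(719 - 49\right) \left(-637 - 118\right) \left(-144\right) = 670 \left(-755\right) \left(-144\right) = \left(-505850\right) \left(-144\right) = 72842400$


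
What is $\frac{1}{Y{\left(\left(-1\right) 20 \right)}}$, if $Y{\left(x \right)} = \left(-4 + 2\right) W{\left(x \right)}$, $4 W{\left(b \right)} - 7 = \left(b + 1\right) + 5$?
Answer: $\frac{2}{7} \approx 0.28571$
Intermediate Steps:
$W{\left(b \right)} = \frac{13}{4} + \frac{b}{4}$ ($W{\left(b \right)} = \frac{7}{4} + \frac{\left(b + 1\right) + 5}{4} = \frac{7}{4} + \frac{\left(1 + b\right) + 5}{4} = \frac{7}{4} + \frac{6 + b}{4} = \frac{7}{4} + \left(\frac{3}{2} + \frac{b}{4}\right) = \frac{13}{4} + \frac{b}{4}$)
$Y{\left(x \right)} = - \frac{13}{2} - \frac{x}{2}$ ($Y{\left(x \right)} = \left(-4 + 2\right) \left(\frac{13}{4} + \frac{x}{4}\right) = - 2 \left(\frac{13}{4} + \frac{x}{4}\right) = - \frac{13}{2} - \frac{x}{2}$)
$\frac{1}{Y{\left(\left(-1\right) 20 \right)}} = \frac{1}{- \frac{13}{2} - \frac{\left(-1\right) 20}{2}} = \frac{1}{- \frac{13}{2} - -10} = \frac{1}{- \frac{13}{2} + 10} = \frac{1}{\frac{7}{2}} = \frac{2}{7}$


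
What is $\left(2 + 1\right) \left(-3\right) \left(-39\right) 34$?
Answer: $11934$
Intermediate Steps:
$\left(2 + 1\right) \left(-3\right) \left(-39\right) 34 = 3 \left(-3\right) \left(-39\right) 34 = \left(-9\right) \left(-39\right) 34 = 351 \cdot 34 = 11934$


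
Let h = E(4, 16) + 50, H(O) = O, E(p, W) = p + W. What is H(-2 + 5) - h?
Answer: -67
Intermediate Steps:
E(p, W) = W + p
h = 70 (h = (16 + 4) + 50 = 20 + 50 = 70)
H(-2 + 5) - h = (-2 + 5) - 1*70 = 3 - 70 = -67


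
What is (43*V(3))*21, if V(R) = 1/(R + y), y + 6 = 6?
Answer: 301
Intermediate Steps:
y = 0 (y = -6 + 6 = 0)
V(R) = 1/R (V(R) = 1/(R + 0) = 1/R)
(43*V(3))*21 = (43/3)*21 = 301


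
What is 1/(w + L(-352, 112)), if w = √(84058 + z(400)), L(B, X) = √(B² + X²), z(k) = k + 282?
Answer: 1/(2*(√21185 + 8*√533)) ≈ 0.0015140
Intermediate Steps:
z(k) = 282 + k
w = 2*√21185 (w = √(84058 + (282 + 400)) = √(84058 + 682) = √84740 = 2*√21185 ≈ 291.10)
1/(w + L(-352, 112)) = 1/(2*√21185 + √((-352)² + 112²)) = 1/(2*√21185 + √(123904 + 12544)) = 1/(2*√21185 + √136448) = 1/(2*√21185 + 16*√533)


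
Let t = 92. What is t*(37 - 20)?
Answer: 1564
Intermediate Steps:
t*(37 - 20) = 92*(37 - 20) = 92*17 = 1564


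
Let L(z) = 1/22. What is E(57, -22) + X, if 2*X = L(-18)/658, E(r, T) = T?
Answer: -636943/28952 ≈ -22.000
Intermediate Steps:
L(z) = 1/22
X = 1/28952 (X = ((1/22)/658)/2 = ((1/22)*(1/658))/2 = (1/2)*(1/14476) = 1/28952 ≈ 3.4540e-5)
E(57, -22) + X = -22 + 1/28952 = -636943/28952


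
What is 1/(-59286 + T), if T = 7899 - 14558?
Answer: -1/65945 ≈ -1.5164e-5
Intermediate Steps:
T = -6659
1/(-59286 + T) = 1/(-59286 - 6659) = 1/(-65945) = -1/65945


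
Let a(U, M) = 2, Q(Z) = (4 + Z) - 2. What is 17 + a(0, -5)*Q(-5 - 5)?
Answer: 1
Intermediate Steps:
Q(Z) = 2 + Z
17 + a(0, -5)*Q(-5 - 5) = 17 + 2*(2 + (-5 - 5)) = 17 + 2*(2 - 10) = 17 + 2*(-8) = 17 - 16 = 1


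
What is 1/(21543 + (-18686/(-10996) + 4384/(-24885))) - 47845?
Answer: -141031402812425755/2947672754713 ≈ -47845.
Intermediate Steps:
1/(21543 + (-18686/(-10996) + 4384/(-24885))) - 47845 = 1/(21543 + (-18686*(-1/10996) + 4384*(-1/24885))) - 47845 = 1/(21543 + (9343/5498 - 4384/24885)) - 47845 = 1/(21543 + 208397323/136817730) - 47845 = 1/(2947672754713/136817730) - 47845 = 136817730/2947672754713 - 47845 = -141031402812425755/2947672754713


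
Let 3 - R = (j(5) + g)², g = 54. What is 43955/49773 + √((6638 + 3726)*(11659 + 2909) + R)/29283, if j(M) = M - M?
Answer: 43955/49773 + √150979839/29283 ≈ 1.3027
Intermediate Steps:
j(M) = 0
R = -2913 (R = 3 - (0 + 54)² = 3 - 1*54² = 3 - 1*2916 = 3 - 2916 = -2913)
43955/49773 + √((6638 + 3726)*(11659 + 2909) + R)/29283 = 43955/49773 + √((6638 + 3726)*(11659 + 2909) - 2913)/29283 = 43955*(1/49773) + √(10364*14568 - 2913)*(1/29283) = 43955/49773 + √(150982752 - 2913)*(1/29283) = 43955/49773 + √150979839*(1/29283) = 43955/49773 + √150979839/29283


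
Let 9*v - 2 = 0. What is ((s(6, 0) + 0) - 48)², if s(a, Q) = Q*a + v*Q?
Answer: 2304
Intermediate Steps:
v = 2/9 (v = 2/9 + (⅑)*0 = 2/9 + 0 = 2/9 ≈ 0.22222)
s(a, Q) = 2*Q/9 + Q*a (s(a, Q) = Q*a + 2*Q/9 = 2*Q/9 + Q*a)
((s(6, 0) + 0) - 48)² = (((⅑)*0*(2 + 9*6) + 0) - 48)² = (((⅑)*0*(2 + 54) + 0) - 48)² = (((⅑)*0*56 + 0) - 48)² = ((0 + 0) - 48)² = (0 - 48)² = (-48)² = 2304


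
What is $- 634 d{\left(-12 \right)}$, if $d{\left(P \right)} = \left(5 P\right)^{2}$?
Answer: $-2282400$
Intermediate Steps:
$d{\left(P \right)} = 25 P^{2}$
$- 634 d{\left(-12 \right)} = - 634 \cdot 25 \left(-12\right)^{2} = - 634 \cdot 25 \cdot 144 = \left(-634\right) 3600 = -2282400$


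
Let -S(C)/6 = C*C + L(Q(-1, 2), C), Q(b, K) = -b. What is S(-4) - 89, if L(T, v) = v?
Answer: -161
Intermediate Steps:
S(C) = -6*C - 6*C**2 (S(C) = -6*(C*C + C) = -6*(C**2 + C) = -6*(C + C**2) = -6*C - 6*C**2)
S(-4) - 89 = 6*(-4)*(-1 - 1*(-4)) - 89 = 6*(-4)*(-1 + 4) - 89 = 6*(-4)*3 - 89 = -72 - 89 = -161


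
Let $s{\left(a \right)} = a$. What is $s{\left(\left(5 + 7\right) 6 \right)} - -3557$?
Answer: $3629$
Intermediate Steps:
$s{\left(\left(5 + 7\right) 6 \right)} - -3557 = \left(5 + 7\right) 6 - -3557 = 12 \cdot 6 + 3557 = 72 + 3557 = 3629$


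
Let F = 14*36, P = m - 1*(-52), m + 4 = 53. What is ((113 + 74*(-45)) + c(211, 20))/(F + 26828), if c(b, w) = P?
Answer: -779/6833 ≈ -0.11401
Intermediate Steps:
m = 49 (m = -4 + 53 = 49)
P = 101 (P = 49 - 1*(-52) = 49 + 52 = 101)
F = 504
c(b, w) = 101
((113 + 74*(-45)) + c(211, 20))/(F + 26828) = ((113 + 74*(-45)) + 101)/(504 + 26828) = ((113 - 3330) + 101)/27332 = (-3217 + 101)*(1/27332) = -3116*1/27332 = -779/6833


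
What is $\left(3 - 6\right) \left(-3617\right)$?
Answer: $10851$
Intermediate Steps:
$\left(3 - 6\right) \left(-3617\right) = \left(-3\right) \left(-3617\right) = 10851$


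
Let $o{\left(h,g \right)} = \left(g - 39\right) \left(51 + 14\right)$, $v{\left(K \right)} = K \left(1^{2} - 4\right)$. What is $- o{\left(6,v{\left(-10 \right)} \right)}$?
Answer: $585$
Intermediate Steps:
$v{\left(K \right)} = - 3 K$ ($v{\left(K \right)} = K \left(1 - 4\right) = K \left(-3\right) = - 3 K$)
$o{\left(h,g \right)} = -2535 + 65 g$ ($o{\left(h,g \right)} = \left(-39 + g\right) 65 = -2535 + 65 g$)
$- o{\left(6,v{\left(-10 \right)} \right)} = - (-2535 + 65 \left(\left(-3\right) \left(-10\right)\right)) = - (-2535 + 65 \cdot 30) = - (-2535 + 1950) = \left(-1\right) \left(-585\right) = 585$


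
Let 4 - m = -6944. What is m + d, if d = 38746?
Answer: 45694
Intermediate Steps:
m = 6948 (m = 4 - 1*(-6944) = 4 + 6944 = 6948)
m + d = 6948 + 38746 = 45694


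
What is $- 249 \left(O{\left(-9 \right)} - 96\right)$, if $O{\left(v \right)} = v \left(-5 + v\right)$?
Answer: $-7470$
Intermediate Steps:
$- 249 \left(O{\left(-9 \right)} - 96\right) = - 249 \left(- 9 \left(-5 - 9\right) - 96\right) = - 249 \left(\left(-9\right) \left(-14\right) - 96\right) = - 249 \left(126 - 96\right) = \left(-249\right) 30 = -7470$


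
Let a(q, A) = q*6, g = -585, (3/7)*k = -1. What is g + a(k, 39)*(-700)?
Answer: 9215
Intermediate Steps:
k = -7/3 (k = (7/3)*(-1) = -7/3 ≈ -2.3333)
a(q, A) = 6*q
g + a(k, 39)*(-700) = -585 + (6*(-7/3))*(-700) = -585 - 14*(-700) = -585 + 9800 = 9215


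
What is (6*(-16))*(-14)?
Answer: 1344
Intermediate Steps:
(6*(-16))*(-14) = -96*(-14) = 1344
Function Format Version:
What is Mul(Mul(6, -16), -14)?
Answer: 1344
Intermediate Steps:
Mul(Mul(6, -16), -14) = Mul(-96, -14) = 1344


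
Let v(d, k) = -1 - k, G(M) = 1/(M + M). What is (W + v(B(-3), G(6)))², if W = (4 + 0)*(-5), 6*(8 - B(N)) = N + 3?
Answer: 64009/144 ≈ 444.51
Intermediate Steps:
G(M) = 1/(2*M)
B(N) = 15/2 - N/6 (B(N) = 8 - (N + 3)/6 = 8 - (3 + N)/6 = 8 + (-½ - N/6) = 15/2 - N/6)
W = -20 (W = 4*(-5) = -20)
(W + v(B(-3), G(6)))² = (-20 + (-1 - 1/(2*6)))² = (-20 + (-1 - 1*1/12))² = (-20 + (-1 - 1/12))² = (-20 - 13/12)² = (-253/12)² = 64009/144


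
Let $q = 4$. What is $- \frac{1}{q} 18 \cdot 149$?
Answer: $- \frac{1341}{2} \approx -670.5$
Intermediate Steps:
$- \frac{1}{q} 18 \cdot 149 = - \frac{1}{4} \cdot 18 \cdot 149 = \left(-1\right) \frac{1}{4} \cdot 18 \cdot 149 = \left(- \frac{1}{4}\right) 18 \cdot 149 = \left(- \frac{9}{2}\right) 149 = - \frac{1341}{2}$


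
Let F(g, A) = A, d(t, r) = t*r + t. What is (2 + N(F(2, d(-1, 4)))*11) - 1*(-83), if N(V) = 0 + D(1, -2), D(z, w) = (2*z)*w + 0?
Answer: 41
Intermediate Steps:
d(t, r) = t + r*t (d(t, r) = r*t + t = t + r*t)
D(z, w) = 2*w*z (D(z, w) = 2*w*z + 0 = 2*w*z)
N(V) = -4 (N(V) = 0 + 2*(-2)*1 = 0 - 4 = -4)
(2 + N(F(2, d(-1, 4)))*11) - 1*(-83) = (2 - 4*11) - 1*(-83) = (2 - 44) + 83 = -42 + 83 = 41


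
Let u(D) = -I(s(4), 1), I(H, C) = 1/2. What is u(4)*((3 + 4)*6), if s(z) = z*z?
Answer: -21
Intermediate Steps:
s(z) = z²
I(H, C) = ½
u(D) = -½ (u(D) = -1*½ = -½)
u(4)*((3 + 4)*6) = -(3 + 4)*6/2 = -7*6/2 = -½*42 = -21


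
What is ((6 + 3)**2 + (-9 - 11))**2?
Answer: 3721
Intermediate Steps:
((6 + 3)**2 + (-9 - 11))**2 = (9**2 - 20)**2 = (81 - 20)**2 = 61**2 = 3721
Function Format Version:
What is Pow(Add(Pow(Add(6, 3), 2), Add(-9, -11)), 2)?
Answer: 3721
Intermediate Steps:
Pow(Add(Pow(Add(6, 3), 2), Add(-9, -11)), 2) = Pow(Add(Pow(9, 2), -20), 2) = Pow(Add(81, -20), 2) = Pow(61, 2) = 3721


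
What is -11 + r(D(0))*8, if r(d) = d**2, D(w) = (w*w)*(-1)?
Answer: -11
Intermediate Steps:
D(w) = -w**2 (D(w) = w**2*(-1) = -w**2)
-11 + r(D(0))*8 = -11 + (-1*0**2)**2*8 = -11 + (-1*0)**2*8 = -11 + 0**2*8 = -11 + 0*8 = -11 + 0 = -11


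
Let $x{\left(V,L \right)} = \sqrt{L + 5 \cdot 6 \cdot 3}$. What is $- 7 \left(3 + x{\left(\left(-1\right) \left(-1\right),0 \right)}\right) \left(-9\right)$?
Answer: $189 + 189 \sqrt{10} \approx 786.67$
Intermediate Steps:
$x{\left(V,L \right)} = \sqrt{90 + L}$ ($x{\left(V,L \right)} = \sqrt{L + 30 \cdot 3} = \sqrt{L + 90} = \sqrt{90 + L}$)
$- 7 \left(3 + x{\left(\left(-1\right) \left(-1\right),0 \right)}\right) \left(-9\right) = - 7 \left(3 + \sqrt{90 + 0}\right) \left(-9\right) = - 7 \left(3 + \sqrt{90}\right) \left(-9\right) = - 7 \left(3 + 3 \sqrt{10}\right) \left(-9\right) = - 7 \left(-27 - 27 \sqrt{10}\right) = 189 + 189 \sqrt{10}$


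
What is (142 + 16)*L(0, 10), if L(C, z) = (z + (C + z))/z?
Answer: 316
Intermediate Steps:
L(C, z) = (C + 2*z)/z
(142 + 16)*L(0, 10) = (142 + 16)*(2 + 0/10) = 158*(2 + 0*(1/10)) = 158*(2 + 0) = 158*2 = 316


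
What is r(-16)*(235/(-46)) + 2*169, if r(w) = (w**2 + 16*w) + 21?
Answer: 10613/46 ≈ 230.72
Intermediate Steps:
r(w) = 21 + w**2 + 16*w
r(-16)*(235/(-46)) + 2*169 = (21 + (-16)**2 + 16*(-16))*(235/(-46)) + 2*169 = (21 + 256 - 256)*(235*(-1/46)) + 338 = 21*(-235/46) + 338 = -4935/46 + 338 = 10613/46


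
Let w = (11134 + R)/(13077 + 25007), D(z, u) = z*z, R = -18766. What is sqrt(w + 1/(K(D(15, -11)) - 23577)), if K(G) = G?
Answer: I*sqrt(2477090659822926)/111167196 ≈ 0.44771*I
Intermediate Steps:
D(z, u) = z**2
w = -1908/9521 (w = (11134 - 18766)/(13077 + 25007) = -7632/38084 = -7632*1/38084 = -1908/9521 ≈ -0.20040)
sqrt(w + 1/(K(D(15, -11)) - 23577)) = sqrt(-1908/9521 + 1/(15**2 - 23577)) = sqrt(-1908/9521 + 1/(225 - 23577)) = sqrt(-1908/9521 + 1/(-23352)) = sqrt(-1908/9521 - 1/23352) = sqrt(-44565137/222334392) = I*sqrt(2477090659822926)/111167196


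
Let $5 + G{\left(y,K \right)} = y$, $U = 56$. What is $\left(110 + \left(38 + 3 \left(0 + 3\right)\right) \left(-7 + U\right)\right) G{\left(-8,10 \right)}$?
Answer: $-31369$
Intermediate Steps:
$G{\left(y,K \right)} = -5 + y$
$\left(110 + \left(38 + 3 \left(0 + 3\right)\right) \left(-7 + U\right)\right) G{\left(-8,10 \right)} = \left(110 + \left(38 + 3 \left(0 + 3\right)\right) \left(-7 + 56\right)\right) \left(-5 - 8\right) = \left(110 + \left(38 + 3 \cdot 3\right) 49\right) \left(-13\right) = \left(110 + \left(38 + 9\right) 49\right) \left(-13\right) = \left(110 + 47 \cdot 49\right) \left(-13\right) = \left(110 + 2303\right) \left(-13\right) = 2413 \left(-13\right) = -31369$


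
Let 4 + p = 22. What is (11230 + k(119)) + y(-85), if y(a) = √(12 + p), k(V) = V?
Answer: 11349 + √30 ≈ 11354.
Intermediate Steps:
p = 18 (p = -4 + 22 = 18)
y(a) = √30 (y(a) = √(12 + 18) = √30)
(11230 + k(119)) + y(-85) = (11230 + 119) + √30 = 11349 + √30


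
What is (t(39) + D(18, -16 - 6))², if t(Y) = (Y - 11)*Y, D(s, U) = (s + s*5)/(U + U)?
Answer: 143640225/121 ≈ 1.1871e+6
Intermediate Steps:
D(s, U) = 3*s/U (D(s, U) = (s + 5*s)/((2*U)) = (6*s)*(1/(2*U)) = 3*s/U)
t(Y) = Y*(-11 + Y) (t(Y) = (-11 + Y)*Y = Y*(-11 + Y))
(t(39) + D(18, -16 - 6))² = (39*(-11 + 39) + 3*18/(-16 - 6))² = (39*28 + 3*18/(-22))² = (1092 + 3*18*(-1/22))² = (1092 - 27/11)² = (11985/11)² = 143640225/121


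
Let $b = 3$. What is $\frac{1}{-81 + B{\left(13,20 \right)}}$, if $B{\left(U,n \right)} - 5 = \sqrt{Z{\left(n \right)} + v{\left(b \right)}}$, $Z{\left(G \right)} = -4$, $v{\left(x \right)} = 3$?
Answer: $- \frac{76}{5777} - \frac{i}{5777} \approx -0.013156 - 0.0001731 i$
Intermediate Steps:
$B{\left(U,n \right)} = 5 + i$ ($B{\left(U,n \right)} = 5 + \sqrt{-4 + 3} = 5 + \sqrt{-1} = 5 + i$)
$\frac{1}{-81 + B{\left(13,20 \right)}} = \frac{1}{-81 + \left(5 + i\right)} = \frac{1}{-76 + i} = \frac{-76 - i}{5777}$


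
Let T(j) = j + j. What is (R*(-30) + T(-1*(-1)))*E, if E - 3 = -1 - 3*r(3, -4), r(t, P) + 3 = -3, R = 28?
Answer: -16760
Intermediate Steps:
r(t, P) = -6 (r(t, P) = -3 - 3 = -6)
E = 20 (E = 3 + (-1 - 3*(-6)) = 3 + (-1 + 18) = 3 + 17 = 20)
T(j) = 2*j
(R*(-30) + T(-1*(-1)))*E = (28*(-30) + 2*(-1*(-1)))*20 = (-840 + 2*1)*20 = (-840 + 2)*20 = -838*20 = -16760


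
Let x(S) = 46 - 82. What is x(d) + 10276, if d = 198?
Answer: 10240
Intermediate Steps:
x(S) = -36
x(d) + 10276 = -36 + 10276 = 10240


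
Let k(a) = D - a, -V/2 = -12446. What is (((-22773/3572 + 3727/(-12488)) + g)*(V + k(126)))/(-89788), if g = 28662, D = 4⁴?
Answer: -3997990231719901/500648190896 ≈ -7985.6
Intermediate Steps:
V = 24892 (V = -2*(-12446) = 24892)
D = 256
k(a) = 256 - a
(((-22773/3572 + 3727/(-12488)) + g)*(V + k(126)))/(-89788) = (((-22773/3572 + 3727/(-12488)) + 28662)*(24892 + (256 - 1*126)))/(-89788) = (((-22773*1/3572 + 3727*(-1/12488)) + 28662)*(24892 + (256 - 126)))*(-1/89788) = (((-22773/3572 - 3727/12488) + 28662)*(24892 + 130))*(-1/89788) = ((-74425517/11151784 + 28662)*25022)*(-1/89788) = ((319558007491/11151784)*25022)*(-1/89788) = (3997990231719901/5575892)*(-1/89788) = -3997990231719901/500648190896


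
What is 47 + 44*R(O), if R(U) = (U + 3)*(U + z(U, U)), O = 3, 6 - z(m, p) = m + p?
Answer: 839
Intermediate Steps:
z(m, p) = 6 - m - p (z(m, p) = 6 - (m + p) = 6 + (-m - p) = 6 - m - p)
R(U) = (3 + U)*(6 - U) (R(U) = (U + 3)*(U + (6 - U - U)) = (3 + U)*(U + (6 - 2*U)) = (3 + U)*(6 - U))
47 + 44*R(O) = 47 + 44*(18 - 1*3² + 3*3) = 47 + 44*(18 - 1*9 + 9) = 47 + 44*(18 - 9 + 9) = 47 + 44*18 = 47 + 792 = 839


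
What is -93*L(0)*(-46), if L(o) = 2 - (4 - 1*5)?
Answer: 12834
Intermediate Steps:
L(o) = 3 (L(o) = 2 - (4 - 5) = 2 - 1*(-1) = 2 + 1 = 3)
-93*L(0)*(-46) = -93*3*(-46) = -279*(-46) = 12834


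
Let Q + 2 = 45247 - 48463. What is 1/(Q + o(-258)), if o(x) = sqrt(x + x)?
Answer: -1609/5178020 - I*sqrt(129)/5178020 ≈ -0.00031074 - 2.1935e-6*I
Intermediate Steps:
o(x) = sqrt(2)*sqrt(x) (o(x) = sqrt(2*x) = sqrt(2)*sqrt(x))
Q = -3218 (Q = -2 + (45247 - 48463) = -2 - 3216 = -3218)
1/(Q + o(-258)) = 1/(-3218 + sqrt(2)*sqrt(-258)) = 1/(-3218 + sqrt(2)*(I*sqrt(258))) = 1/(-3218 + 2*I*sqrt(129))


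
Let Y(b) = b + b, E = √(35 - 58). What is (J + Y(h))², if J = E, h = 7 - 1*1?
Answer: (12 + I*√23)² ≈ 121.0 + 115.1*I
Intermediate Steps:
h = 6 (h = 7 - 1 = 6)
E = I*√23 (E = √(-23) = I*√23 ≈ 4.7958*I)
Y(b) = 2*b
J = I*√23 ≈ 4.7958*I
(J + Y(h))² = (I*√23 + 2*6)² = (I*√23 + 12)² = (12 + I*√23)²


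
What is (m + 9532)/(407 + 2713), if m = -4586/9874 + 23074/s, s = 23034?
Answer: 135503656729/44350354620 ≈ 3.0553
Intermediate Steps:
m = 30549688/56859429 (m = -4586/9874 + 23074/23034 = -4586*1/9874 + 23074*(1/23034) = -2293/4937 + 11537/11517 = 30549688/56859429 ≈ 0.53728)
(m + 9532)/(407 + 2713) = (30549688/56859429 + 9532)/(407 + 2713) = (542014626916/56859429)/3120 = (542014626916/56859429)*(1/3120) = 135503656729/44350354620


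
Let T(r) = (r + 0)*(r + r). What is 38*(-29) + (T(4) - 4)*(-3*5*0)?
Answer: -1102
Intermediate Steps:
T(r) = 2*r**2 (T(r) = r*(2*r) = 2*r**2)
38*(-29) + (T(4) - 4)*(-3*5*0) = 38*(-29) + (2*4**2 - 4)*(-3*5*0) = -1102 + (2*16 - 4)*(-15*0) = -1102 + (32 - 4)*0 = -1102 + 28*0 = -1102 + 0 = -1102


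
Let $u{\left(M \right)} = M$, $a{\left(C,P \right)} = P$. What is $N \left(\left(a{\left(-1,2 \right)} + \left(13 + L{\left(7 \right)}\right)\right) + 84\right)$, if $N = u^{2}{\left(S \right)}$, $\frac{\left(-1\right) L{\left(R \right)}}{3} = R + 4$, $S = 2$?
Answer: $264$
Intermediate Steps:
$L{\left(R \right)} = -12 - 3 R$ ($L{\left(R \right)} = - 3 \left(R + 4\right) = - 3 \left(4 + R\right) = -12 - 3 R$)
$N = 4$ ($N = 2^{2} = 4$)
$N \left(\left(a{\left(-1,2 \right)} + \left(13 + L{\left(7 \right)}\right)\right) + 84\right) = 4 \left(\left(2 + \left(13 - 33\right)\right) + 84\right) = 4 \left(\left(2 - 20\right) + 84\right) = 4 \left(-18 + 84\right) = 4 \cdot 66 = 264$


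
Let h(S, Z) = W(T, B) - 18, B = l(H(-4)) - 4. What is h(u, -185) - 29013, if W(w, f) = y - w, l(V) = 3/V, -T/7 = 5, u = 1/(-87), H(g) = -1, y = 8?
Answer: -28988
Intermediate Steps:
u = -1/87 ≈ -0.011494
T = -35 (T = -7*5 = -35)
B = -7 (B = 3/(-1) - 4 = 3*(-1) - 4 = -3 - 4 = -7)
W(w, f) = 8 - w
h(S, Z) = 25 (h(S, Z) = (8 - 1*(-35)) - 18 = (8 + 35) - 18 = 43 - 18 = 25)
h(u, -185) - 29013 = 25 - 29013 = -28988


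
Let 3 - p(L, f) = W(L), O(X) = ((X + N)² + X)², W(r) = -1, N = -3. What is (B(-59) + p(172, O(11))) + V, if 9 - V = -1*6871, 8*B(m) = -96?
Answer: 6872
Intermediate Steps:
B(m) = -12 (B(m) = (⅛)*(-96) = -12)
O(X) = (X + (-3 + X)²)² (O(X) = ((X - 3)² + X)² = ((-3 + X)² + X)² = (X + (-3 + X)²)²)
p(L, f) = 4 (p(L, f) = 3 - 1*(-1) = 3 + 1 = 4)
V = 6880 (V = 9 - (-1)*6871 = 9 - 1*(-6871) = 9 + 6871 = 6880)
(B(-59) + p(172, O(11))) + V = (-12 + 4) + 6880 = -8 + 6880 = 6872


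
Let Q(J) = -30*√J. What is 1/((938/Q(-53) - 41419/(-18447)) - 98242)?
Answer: -14764997864205875/1450509771137165301762 - 88664921345*I*√53/1450509771137165301762 ≈ -1.0179e-5 - 4.4501e-10*I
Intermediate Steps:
1/((938/Q(-53) - 41419/(-18447)) - 98242) = 1/((938/((-30*I*√53)) - 41419/(-18447)) - 98242) = 1/((938/((-30*I*√53)) - 41419*(-1/18447)) - 98242) = 1/((938/((-30*I*√53)) + 41419/18447) - 98242) = 1/((938*(I*√53/1590) + 41419/18447) - 98242) = 1/((469*I*√53/795 + 41419/18447) - 98242) = 1/((41419/18447 + 469*I*√53/795) - 98242) = 1/(-1812228755/18447 + 469*I*√53/795)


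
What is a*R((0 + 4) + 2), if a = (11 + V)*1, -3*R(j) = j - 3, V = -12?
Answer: 1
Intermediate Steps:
R(j) = 1 - j/3 (R(j) = -(j - 3)/3 = -(-3 + j)/3 = 1 - j/3)
a = -1 (a = (11 - 12)*1 = -1*1 = -1)
a*R((0 + 4) + 2) = -(1 - ((0 + 4) + 2)/3) = -(1 - (4 + 2)/3) = -(1 - ⅓*6) = -(1 - 2) = -1*(-1) = 1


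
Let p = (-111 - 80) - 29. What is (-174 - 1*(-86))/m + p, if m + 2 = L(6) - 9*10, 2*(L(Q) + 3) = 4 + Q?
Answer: -9856/45 ≈ -219.02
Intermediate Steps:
L(Q) = -1 + Q/2 (L(Q) = -3 + (4 + Q)/2 = -3 + (2 + Q/2) = -1 + Q/2)
p = -220 (p = -191 - 29 = -220)
m = -90 (m = -2 + ((-1 + (½)*6) - 9*10) = -2 + ((-1 + 3) - 90) = -2 + (2 - 90) = -2 - 88 = -90)
(-174 - 1*(-86))/m + p = (-174 - 1*(-86))/(-90) - 220 = -(-174 + 86)/90 - 220 = -1/90*(-88) - 220 = 44/45 - 220 = -9856/45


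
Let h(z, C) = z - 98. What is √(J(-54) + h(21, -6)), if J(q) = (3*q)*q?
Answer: √8671 ≈ 93.118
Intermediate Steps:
h(z, C) = -98 + z
J(q) = 3*q²
√(J(-54) + h(21, -6)) = √(3*(-54)² + (-98 + 21)) = √(3*2916 - 77) = √(8748 - 77) = √8671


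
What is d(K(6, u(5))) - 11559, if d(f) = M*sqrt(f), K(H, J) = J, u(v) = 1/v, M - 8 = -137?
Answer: -11559 - 129*sqrt(5)/5 ≈ -11617.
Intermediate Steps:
M = -129 (M = 8 - 137 = -129)
u(v) = 1/v
d(f) = -129*sqrt(f)
d(K(6, u(5))) - 11559 = -129*sqrt(5)/5 - 11559 = -11559 - 129*sqrt(5)/5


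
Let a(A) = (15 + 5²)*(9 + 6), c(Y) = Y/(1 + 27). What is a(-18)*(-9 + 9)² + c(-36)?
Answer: -9/7 ≈ -1.2857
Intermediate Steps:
c(Y) = Y/28
a(A) = 600 (a(A) = (15 + 25)*15 = 40*15 = 600)
a(-18)*(-9 + 9)² + c(-36) = 600*(-9 + 9)² + (1/28)*(-36) = 600*0² - 9/7 = 600*0 - 9/7 = 0 - 9/7 = -9/7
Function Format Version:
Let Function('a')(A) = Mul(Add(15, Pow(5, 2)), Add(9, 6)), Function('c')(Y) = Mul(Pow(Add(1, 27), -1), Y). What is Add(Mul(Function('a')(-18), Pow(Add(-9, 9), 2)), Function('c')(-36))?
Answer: Rational(-9, 7) ≈ -1.2857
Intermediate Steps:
Function('c')(Y) = Mul(Rational(1, 28), Y) (Function('c')(Y) = Mul(Pow(28, -1), Y) = Mul(Rational(1, 28), Y))
Function('a')(A) = 600 (Function('a')(A) = Mul(Add(15, 25), 15) = Mul(40, 15) = 600)
Add(Mul(Function('a')(-18), Pow(Add(-9, 9), 2)), Function('c')(-36)) = Add(Mul(600, Pow(Add(-9, 9), 2)), Mul(Rational(1, 28), -36)) = Add(Mul(600, Pow(0, 2)), Rational(-9, 7)) = Add(Mul(600, 0), Rational(-9, 7)) = Add(0, Rational(-9, 7)) = Rational(-9, 7)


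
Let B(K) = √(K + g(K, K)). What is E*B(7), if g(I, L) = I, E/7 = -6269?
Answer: -43883*√14 ≈ -1.6420e+5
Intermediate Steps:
E = -43883 (E = 7*(-6269) = -43883)
B(K) = √2*√K (B(K) = √(K + K) = √(2*K) = √2*√K)
E*B(7) = -43883*√2*√7 = -43883*√14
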